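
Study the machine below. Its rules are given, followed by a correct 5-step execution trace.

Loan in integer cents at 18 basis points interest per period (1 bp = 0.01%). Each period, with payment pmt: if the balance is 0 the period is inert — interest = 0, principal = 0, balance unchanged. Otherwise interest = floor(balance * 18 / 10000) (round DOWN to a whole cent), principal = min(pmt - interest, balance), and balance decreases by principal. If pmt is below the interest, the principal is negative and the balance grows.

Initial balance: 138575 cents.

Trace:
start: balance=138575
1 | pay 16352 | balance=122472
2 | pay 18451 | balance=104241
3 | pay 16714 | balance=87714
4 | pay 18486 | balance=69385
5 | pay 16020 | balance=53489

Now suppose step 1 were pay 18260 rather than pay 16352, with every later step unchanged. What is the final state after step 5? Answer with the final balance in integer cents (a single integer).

(re-executing from step 1 with the substitution; state before step 1: balance=138575)
1 | pay 18260 | balance=120564
2 | pay 18451 | balance=102330
3 | pay 16714 | balance=85800
4 | pay 18486 | balance=67468
5 | pay 16020 | balance=51569

51569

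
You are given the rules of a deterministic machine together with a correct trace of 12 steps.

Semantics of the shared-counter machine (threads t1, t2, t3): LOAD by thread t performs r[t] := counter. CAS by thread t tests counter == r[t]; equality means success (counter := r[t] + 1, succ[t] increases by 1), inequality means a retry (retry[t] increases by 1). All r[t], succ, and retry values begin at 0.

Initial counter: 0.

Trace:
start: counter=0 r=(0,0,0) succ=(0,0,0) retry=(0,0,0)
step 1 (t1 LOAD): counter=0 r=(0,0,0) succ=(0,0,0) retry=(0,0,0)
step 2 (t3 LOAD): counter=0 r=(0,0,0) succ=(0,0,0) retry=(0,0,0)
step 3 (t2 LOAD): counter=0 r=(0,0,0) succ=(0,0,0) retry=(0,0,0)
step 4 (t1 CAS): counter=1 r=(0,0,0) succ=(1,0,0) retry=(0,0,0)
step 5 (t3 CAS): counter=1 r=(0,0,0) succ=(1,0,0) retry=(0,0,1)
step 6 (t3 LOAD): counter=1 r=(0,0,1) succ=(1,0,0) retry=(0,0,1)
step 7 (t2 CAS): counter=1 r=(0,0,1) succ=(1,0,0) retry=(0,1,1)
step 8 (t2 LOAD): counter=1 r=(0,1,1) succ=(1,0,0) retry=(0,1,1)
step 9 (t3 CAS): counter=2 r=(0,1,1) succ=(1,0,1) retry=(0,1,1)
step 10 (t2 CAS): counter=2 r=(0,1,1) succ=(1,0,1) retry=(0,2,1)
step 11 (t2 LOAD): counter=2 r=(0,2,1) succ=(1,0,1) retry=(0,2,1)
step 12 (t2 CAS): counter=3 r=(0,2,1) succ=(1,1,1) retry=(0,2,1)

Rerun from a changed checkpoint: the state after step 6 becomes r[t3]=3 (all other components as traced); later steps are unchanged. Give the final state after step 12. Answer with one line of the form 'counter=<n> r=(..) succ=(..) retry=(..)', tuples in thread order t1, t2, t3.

counter=3 r=(0,2,3) succ=(1,2,0) retry=(0,1,2)

state after step 6 := counter=1 r=(0,0,3) succ=(1,0,0) retry=(0,0,1)
step 7 (t2 CAS): counter=1 r=(0,0,3) succ=(1,0,0) retry=(0,1,1)
step 8 (t2 LOAD): counter=1 r=(0,1,3) succ=(1,0,0) retry=(0,1,1)
step 9 (t3 CAS): counter=1 r=(0,1,3) succ=(1,0,0) retry=(0,1,2)
step 10 (t2 CAS): counter=2 r=(0,1,3) succ=(1,1,0) retry=(0,1,2)
step 11 (t2 LOAD): counter=2 r=(0,2,3) succ=(1,1,0) retry=(0,1,2)
step 12 (t2 CAS): counter=3 r=(0,2,3) succ=(1,2,0) retry=(0,1,2)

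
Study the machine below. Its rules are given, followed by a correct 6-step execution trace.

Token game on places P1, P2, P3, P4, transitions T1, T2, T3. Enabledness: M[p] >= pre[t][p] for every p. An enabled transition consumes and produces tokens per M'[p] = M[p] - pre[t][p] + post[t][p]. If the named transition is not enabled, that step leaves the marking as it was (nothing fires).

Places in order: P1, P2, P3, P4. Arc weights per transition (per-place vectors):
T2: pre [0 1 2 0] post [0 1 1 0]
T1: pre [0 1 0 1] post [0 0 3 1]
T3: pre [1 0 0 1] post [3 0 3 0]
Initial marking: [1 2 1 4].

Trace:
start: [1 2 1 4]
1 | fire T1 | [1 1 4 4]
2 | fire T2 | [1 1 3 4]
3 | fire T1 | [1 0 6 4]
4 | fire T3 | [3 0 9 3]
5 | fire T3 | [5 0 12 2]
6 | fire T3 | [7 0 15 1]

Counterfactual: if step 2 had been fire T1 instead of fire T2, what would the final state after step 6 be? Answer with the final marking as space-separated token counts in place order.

(re-executing from step 2 with the substitution; state before step 2: [1 1 4 4])
2 | fire T1 | [1 0 7 4]
3 | fire T1 | [1 0 7 4]
4 | fire T3 | [3 0 10 3]
5 | fire T3 | [5 0 13 2]
6 | fire T3 | [7 0 16 1]

7 0 16 1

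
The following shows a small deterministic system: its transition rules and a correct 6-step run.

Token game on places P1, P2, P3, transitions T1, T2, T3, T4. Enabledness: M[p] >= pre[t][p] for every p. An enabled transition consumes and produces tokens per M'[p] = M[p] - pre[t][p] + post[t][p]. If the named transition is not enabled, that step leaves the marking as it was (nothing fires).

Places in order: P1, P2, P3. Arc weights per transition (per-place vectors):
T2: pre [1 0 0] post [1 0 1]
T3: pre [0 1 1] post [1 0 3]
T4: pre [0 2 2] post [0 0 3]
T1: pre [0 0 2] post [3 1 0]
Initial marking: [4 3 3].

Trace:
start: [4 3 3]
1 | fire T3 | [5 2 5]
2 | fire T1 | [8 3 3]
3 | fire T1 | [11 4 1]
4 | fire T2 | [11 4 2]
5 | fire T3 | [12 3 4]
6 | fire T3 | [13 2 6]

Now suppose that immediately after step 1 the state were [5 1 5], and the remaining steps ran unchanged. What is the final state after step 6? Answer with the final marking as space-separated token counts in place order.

13 1 6

state after step 1 := [5 1 5]
2 | fire T1 | [8 2 3]
3 | fire T1 | [11 3 1]
4 | fire T2 | [11 3 2]
5 | fire T3 | [12 2 4]
6 | fire T3 | [13 1 6]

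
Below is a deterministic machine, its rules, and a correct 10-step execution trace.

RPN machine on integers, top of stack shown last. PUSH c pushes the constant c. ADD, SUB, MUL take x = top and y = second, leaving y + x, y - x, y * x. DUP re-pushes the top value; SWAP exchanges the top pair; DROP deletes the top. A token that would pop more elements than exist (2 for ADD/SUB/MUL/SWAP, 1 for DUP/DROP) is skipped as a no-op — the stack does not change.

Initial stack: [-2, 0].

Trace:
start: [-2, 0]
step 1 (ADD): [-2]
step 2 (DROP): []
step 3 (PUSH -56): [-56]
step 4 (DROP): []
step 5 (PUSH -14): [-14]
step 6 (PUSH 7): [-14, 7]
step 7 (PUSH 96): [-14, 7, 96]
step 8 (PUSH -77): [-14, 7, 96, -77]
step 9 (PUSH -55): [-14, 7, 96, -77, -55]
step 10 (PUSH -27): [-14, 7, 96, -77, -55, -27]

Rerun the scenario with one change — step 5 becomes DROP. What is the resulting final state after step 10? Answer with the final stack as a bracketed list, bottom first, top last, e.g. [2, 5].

(re-executing from step 5 with the substitution; state before step 5: [])
step 5 (DROP): []
step 6 (PUSH 7): [7]
step 7 (PUSH 96): [7, 96]
step 8 (PUSH -77): [7, 96, -77]
step 9 (PUSH -55): [7, 96, -77, -55]
step 10 (PUSH -27): [7, 96, -77, -55, -27]

[7, 96, -77, -55, -27]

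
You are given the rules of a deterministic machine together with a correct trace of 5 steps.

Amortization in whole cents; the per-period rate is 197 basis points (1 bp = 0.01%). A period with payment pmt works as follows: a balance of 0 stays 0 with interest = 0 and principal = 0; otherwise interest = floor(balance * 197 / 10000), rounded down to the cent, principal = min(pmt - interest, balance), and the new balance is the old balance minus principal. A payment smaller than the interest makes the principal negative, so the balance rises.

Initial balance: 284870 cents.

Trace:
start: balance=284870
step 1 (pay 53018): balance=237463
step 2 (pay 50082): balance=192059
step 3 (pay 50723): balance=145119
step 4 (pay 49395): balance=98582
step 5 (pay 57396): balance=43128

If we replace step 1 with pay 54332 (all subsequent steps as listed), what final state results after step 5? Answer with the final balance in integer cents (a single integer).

41707

(re-executing from step 1 with the substitution; state before step 1: balance=284870)
step 1 (pay 54332): balance=236149
step 2 (pay 50082): balance=190719
step 3 (pay 50723): balance=143753
step 4 (pay 49395): balance=97189
step 5 (pay 57396): balance=41707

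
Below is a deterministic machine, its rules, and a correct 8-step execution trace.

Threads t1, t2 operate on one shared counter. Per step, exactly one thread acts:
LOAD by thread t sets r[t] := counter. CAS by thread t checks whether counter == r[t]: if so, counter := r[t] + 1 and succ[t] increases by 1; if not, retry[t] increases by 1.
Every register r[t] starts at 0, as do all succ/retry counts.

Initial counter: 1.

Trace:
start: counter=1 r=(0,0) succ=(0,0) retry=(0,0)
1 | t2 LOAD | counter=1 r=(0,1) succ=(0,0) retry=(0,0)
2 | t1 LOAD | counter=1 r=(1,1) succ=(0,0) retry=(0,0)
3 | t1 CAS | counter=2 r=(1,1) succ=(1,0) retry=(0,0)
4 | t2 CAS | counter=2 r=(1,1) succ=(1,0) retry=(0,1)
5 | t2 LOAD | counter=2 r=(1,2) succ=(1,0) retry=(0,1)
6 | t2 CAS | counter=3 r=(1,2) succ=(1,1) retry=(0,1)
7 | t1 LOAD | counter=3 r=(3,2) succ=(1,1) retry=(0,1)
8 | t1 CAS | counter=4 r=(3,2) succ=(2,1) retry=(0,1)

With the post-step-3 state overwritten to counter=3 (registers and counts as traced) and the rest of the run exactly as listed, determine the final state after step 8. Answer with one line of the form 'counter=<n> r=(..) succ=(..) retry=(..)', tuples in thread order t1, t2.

state after step 3 := counter=3 r=(1,1) succ=(1,0) retry=(0,0)
4 | t2 CAS | counter=3 r=(1,1) succ=(1,0) retry=(0,1)
5 | t2 LOAD | counter=3 r=(1,3) succ=(1,0) retry=(0,1)
6 | t2 CAS | counter=4 r=(1,3) succ=(1,1) retry=(0,1)
7 | t1 LOAD | counter=4 r=(4,3) succ=(1,1) retry=(0,1)
8 | t1 CAS | counter=5 r=(4,3) succ=(2,1) retry=(0,1)

counter=5 r=(4,3) succ=(2,1) retry=(0,1)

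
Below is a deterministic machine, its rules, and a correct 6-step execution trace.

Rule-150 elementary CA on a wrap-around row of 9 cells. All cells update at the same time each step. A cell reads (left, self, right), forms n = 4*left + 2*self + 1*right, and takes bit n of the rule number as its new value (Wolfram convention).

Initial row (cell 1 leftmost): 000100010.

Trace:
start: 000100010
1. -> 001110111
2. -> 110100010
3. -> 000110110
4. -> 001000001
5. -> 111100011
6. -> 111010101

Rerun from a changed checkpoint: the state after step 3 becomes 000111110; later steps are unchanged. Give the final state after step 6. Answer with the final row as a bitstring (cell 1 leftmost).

state after step 3 := 000111110
4. -> 001011101
5. -> 111001001
6. -> 110111110

110111110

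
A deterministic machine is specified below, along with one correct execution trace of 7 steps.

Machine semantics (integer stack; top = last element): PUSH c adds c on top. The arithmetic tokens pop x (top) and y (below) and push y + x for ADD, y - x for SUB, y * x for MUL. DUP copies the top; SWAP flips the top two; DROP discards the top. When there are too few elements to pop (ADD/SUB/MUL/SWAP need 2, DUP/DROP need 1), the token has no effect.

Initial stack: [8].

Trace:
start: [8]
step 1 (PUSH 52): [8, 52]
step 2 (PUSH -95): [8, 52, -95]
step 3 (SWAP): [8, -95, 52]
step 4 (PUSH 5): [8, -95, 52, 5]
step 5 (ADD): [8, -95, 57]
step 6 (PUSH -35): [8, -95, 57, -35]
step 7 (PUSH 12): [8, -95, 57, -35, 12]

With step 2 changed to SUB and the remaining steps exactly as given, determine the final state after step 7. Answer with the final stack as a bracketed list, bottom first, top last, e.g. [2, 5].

[-39, -35, 12]

(re-executing from step 2 with the substitution; state before step 2: [8, 52])
step 2 (SUB): [-44]
step 3 (SWAP): [-44]
step 4 (PUSH 5): [-44, 5]
step 5 (ADD): [-39]
step 6 (PUSH -35): [-39, -35]
step 7 (PUSH 12): [-39, -35, 12]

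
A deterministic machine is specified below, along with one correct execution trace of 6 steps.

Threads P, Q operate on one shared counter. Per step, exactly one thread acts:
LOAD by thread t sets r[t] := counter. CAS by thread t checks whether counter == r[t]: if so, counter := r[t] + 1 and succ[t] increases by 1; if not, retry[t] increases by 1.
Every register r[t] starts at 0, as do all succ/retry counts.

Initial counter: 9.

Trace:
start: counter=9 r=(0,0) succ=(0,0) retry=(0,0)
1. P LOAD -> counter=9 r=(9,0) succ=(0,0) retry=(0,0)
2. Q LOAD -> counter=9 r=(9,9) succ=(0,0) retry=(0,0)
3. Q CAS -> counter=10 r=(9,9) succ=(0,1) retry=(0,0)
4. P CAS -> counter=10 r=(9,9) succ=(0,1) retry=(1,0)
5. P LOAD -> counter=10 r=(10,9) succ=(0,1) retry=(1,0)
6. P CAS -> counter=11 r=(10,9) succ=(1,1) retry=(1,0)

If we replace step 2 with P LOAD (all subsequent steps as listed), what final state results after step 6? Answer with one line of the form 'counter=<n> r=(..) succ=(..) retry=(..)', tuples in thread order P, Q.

counter=11 r=(10,0) succ=(2,0) retry=(0,1)

(re-executing from step 2 with the substitution; state before step 2: counter=9 r=(9,0) succ=(0,0) retry=(0,0))
2. P LOAD -> counter=9 r=(9,0) succ=(0,0) retry=(0,0)
3. Q CAS -> counter=9 r=(9,0) succ=(0,0) retry=(0,1)
4. P CAS -> counter=10 r=(9,0) succ=(1,0) retry=(0,1)
5. P LOAD -> counter=10 r=(10,0) succ=(1,0) retry=(0,1)
6. P CAS -> counter=11 r=(10,0) succ=(2,0) retry=(0,1)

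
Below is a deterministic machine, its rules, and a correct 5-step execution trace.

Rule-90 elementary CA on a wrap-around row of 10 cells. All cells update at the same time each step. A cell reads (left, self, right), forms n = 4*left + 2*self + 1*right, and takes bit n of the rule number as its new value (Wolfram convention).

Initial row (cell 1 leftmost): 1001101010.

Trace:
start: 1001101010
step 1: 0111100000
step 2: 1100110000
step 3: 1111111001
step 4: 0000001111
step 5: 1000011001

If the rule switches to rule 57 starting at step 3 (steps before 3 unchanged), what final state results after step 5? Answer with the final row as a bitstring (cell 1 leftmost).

1010110100

(re-executing steps 3..5 under rule 57; state before step 3: 1100110000)
step 3: 1010101110
step 4: 0101011001
step 5: 1010110100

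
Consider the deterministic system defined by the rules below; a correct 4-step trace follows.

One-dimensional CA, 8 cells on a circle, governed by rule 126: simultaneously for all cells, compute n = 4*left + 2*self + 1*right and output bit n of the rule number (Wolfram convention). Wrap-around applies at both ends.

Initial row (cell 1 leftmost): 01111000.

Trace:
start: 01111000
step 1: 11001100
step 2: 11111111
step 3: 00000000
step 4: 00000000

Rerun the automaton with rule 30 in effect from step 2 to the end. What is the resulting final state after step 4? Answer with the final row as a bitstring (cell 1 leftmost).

(re-executing steps 2..4 under rule 30; state before step 2: 11001100)
step 2: 10111011
step 3: 00100010
step 4: 01110111

01110111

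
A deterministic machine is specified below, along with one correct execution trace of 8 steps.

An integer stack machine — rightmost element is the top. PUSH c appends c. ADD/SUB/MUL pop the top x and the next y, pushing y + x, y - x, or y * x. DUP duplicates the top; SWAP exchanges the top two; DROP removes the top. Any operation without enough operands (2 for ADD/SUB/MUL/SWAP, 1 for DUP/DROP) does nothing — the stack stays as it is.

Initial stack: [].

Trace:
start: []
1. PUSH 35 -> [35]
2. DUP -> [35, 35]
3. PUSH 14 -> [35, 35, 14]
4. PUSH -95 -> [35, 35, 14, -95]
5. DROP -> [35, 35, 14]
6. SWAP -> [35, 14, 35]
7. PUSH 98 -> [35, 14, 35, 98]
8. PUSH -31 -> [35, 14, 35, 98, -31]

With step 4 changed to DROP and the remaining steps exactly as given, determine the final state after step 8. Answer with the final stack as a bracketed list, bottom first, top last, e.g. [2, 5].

(re-executing from step 4 with the substitution; state before step 4: [35, 35, 14])
4. DROP -> [35, 35]
5. DROP -> [35]
6. SWAP -> [35]
7. PUSH 98 -> [35, 98]
8. PUSH -31 -> [35, 98, -31]

[35, 98, -31]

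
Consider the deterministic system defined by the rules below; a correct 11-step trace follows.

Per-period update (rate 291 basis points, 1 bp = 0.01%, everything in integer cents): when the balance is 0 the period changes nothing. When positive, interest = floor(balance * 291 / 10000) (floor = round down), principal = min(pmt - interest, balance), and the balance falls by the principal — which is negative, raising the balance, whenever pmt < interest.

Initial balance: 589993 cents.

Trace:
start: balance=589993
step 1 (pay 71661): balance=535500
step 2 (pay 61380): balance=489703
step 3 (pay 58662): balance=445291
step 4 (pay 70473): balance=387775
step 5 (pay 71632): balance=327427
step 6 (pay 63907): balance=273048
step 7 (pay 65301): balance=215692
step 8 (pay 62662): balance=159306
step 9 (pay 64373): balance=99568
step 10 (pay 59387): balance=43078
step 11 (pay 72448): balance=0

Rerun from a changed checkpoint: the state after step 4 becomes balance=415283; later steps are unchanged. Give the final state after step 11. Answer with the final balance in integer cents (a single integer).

state after step 4 := balance=415283
step 5 (pay 71632): balance=355735
step 6 (pay 63907): balance=302179
step 7 (pay 65301): balance=245671
step 8 (pay 62662): balance=190158
step 9 (pay 64373): balance=131318
step 10 (pay 59387): balance=75752
step 11 (pay 72448): balance=5508

5508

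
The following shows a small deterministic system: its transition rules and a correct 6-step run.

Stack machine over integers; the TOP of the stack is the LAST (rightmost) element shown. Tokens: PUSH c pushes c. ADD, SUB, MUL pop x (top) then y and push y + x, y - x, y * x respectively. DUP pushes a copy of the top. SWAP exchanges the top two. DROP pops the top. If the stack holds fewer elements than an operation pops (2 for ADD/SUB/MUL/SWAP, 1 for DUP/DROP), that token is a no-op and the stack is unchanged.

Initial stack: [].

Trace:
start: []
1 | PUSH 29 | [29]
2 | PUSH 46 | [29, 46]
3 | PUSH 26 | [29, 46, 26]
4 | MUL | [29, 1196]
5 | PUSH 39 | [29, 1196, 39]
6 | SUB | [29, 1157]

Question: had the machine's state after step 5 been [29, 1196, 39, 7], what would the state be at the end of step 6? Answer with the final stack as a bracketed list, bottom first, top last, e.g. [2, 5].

state after step 5 := [29, 1196, 39, 7]
6 | SUB | [29, 1196, 32]

[29, 1196, 32]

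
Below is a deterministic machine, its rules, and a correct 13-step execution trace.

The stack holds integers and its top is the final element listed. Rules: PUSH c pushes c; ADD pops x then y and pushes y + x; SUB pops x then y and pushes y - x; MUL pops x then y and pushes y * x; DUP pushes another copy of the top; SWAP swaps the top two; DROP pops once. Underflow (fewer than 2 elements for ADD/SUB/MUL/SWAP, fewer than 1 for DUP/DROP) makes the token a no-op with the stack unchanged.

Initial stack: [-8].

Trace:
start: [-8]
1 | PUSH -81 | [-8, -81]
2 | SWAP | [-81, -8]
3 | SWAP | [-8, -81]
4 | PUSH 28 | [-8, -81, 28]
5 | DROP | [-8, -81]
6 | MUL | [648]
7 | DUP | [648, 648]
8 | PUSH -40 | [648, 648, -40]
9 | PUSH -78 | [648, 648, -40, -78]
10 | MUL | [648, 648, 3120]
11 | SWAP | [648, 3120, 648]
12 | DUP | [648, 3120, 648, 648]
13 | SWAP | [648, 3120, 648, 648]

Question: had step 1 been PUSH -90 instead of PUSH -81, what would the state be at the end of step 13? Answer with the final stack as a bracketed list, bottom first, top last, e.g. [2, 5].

(re-executing from step 1 with the substitution; state before step 1: [-8])
1 | PUSH -90 | [-8, -90]
2 | SWAP | [-90, -8]
3 | SWAP | [-8, -90]
4 | PUSH 28 | [-8, -90, 28]
5 | DROP | [-8, -90]
6 | MUL | [720]
7 | DUP | [720, 720]
8 | PUSH -40 | [720, 720, -40]
9 | PUSH -78 | [720, 720, -40, -78]
10 | MUL | [720, 720, 3120]
11 | SWAP | [720, 3120, 720]
12 | DUP | [720, 3120, 720, 720]
13 | SWAP | [720, 3120, 720, 720]

[720, 3120, 720, 720]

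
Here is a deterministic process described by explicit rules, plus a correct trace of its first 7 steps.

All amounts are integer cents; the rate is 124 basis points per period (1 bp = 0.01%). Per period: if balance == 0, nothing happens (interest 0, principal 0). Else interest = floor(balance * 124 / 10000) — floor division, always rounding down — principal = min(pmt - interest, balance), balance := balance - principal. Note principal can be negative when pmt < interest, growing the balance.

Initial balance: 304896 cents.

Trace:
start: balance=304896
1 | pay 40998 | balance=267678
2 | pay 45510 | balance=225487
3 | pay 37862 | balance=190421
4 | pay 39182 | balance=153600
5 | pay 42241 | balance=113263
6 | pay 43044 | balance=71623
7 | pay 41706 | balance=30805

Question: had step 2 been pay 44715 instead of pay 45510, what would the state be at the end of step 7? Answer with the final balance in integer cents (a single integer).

31649

(re-executing from step 2 with the substitution; state before step 2: balance=267678)
2 | pay 44715 | balance=226282
3 | pay 37862 | balance=191225
4 | pay 39182 | balance=154414
5 | pay 42241 | balance=114087
6 | pay 43044 | balance=72457
7 | pay 41706 | balance=31649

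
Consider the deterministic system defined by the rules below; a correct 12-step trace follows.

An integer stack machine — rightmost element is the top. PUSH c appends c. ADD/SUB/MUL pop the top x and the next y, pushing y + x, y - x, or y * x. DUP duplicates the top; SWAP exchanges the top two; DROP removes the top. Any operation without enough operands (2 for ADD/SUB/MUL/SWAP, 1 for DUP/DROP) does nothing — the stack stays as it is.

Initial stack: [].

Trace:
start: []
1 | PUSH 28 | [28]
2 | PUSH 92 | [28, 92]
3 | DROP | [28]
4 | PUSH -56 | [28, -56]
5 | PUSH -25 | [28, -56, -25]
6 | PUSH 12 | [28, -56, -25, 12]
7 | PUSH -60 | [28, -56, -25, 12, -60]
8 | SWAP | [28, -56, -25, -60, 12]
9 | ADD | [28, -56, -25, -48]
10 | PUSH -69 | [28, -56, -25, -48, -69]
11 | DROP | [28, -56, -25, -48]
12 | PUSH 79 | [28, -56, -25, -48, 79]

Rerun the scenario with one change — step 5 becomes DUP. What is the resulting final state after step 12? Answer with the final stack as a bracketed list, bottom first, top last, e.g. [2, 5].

(re-executing from step 5 with the substitution; state before step 5: [28, -56])
5 | DUP | [28, -56, -56]
6 | PUSH 12 | [28, -56, -56, 12]
7 | PUSH -60 | [28, -56, -56, 12, -60]
8 | SWAP | [28, -56, -56, -60, 12]
9 | ADD | [28, -56, -56, -48]
10 | PUSH -69 | [28, -56, -56, -48, -69]
11 | DROP | [28, -56, -56, -48]
12 | PUSH 79 | [28, -56, -56, -48, 79]

[28, -56, -56, -48, 79]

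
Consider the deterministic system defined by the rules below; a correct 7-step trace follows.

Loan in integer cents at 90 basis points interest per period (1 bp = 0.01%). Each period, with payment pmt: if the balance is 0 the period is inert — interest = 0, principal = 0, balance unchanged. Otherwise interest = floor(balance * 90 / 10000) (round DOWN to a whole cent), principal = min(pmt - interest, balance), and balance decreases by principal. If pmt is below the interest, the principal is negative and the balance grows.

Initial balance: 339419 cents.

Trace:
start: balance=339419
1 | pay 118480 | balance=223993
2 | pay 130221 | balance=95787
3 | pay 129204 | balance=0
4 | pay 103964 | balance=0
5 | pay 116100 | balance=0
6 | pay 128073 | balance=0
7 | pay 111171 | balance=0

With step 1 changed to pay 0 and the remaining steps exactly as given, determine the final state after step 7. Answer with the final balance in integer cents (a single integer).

0

(re-executing from step 1 with the substitution; state before step 1: balance=339419)
1 | pay 0 | balance=342473
2 | pay 130221 | balance=215334
3 | pay 129204 | balance=88068
4 | pay 103964 | balance=0
5 | pay 116100 | balance=0
6 | pay 128073 | balance=0
7 | pay 111171 | balance=0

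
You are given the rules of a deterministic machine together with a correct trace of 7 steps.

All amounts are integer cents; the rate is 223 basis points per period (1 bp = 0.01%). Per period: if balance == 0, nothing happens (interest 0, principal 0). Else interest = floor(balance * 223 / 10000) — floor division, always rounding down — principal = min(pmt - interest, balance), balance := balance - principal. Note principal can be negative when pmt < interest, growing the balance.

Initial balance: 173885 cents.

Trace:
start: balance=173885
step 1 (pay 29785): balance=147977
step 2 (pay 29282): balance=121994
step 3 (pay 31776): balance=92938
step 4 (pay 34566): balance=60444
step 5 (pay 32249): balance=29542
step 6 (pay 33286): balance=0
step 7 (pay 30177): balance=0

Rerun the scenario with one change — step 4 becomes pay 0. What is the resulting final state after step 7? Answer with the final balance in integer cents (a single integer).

3598

(re-executing from step 4 with the substitution; state before step 4: balance=92938)
step 4 (pay 0): balance=95010
step 5 (pay 32249): balance=64879
step 6 (pay 33286): balance=33039
step 7 (pay 30177): balance=3598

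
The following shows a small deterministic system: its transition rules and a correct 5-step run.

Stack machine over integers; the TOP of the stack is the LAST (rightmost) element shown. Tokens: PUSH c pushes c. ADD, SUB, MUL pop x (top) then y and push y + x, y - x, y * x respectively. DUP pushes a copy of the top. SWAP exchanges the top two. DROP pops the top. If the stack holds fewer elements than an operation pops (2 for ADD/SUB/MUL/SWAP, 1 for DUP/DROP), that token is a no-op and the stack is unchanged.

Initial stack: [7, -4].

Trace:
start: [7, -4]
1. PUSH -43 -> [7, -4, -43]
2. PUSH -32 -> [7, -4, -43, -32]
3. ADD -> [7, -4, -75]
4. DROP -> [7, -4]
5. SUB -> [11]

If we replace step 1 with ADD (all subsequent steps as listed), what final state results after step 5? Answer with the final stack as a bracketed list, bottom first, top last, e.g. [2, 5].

(re-executing from step 1 with the substitution; state before step 1: [7, -4])
1. ADD -> [3]
2. PUSH -32 -> [3, -32]
3. ADD -> [-29]
4. DROP -> []
5. SUB -> []

[]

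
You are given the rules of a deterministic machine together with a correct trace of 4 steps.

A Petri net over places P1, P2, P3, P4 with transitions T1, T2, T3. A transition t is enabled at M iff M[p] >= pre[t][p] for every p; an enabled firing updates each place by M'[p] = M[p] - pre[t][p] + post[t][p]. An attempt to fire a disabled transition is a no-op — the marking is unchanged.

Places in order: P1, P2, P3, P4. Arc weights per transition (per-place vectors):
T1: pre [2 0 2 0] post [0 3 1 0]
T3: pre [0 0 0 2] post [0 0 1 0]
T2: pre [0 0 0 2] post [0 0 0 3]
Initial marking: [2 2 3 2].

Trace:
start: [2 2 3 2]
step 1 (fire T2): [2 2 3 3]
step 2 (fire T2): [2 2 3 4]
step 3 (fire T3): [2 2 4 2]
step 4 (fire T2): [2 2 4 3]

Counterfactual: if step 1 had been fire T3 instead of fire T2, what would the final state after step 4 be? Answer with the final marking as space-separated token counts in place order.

(re-executing from step 1 with the substitution; state before step 1: [2 2 3 2])
step 1 (fire T3): [2 2 4 0]
step 2 (fire T2): [2 2 4 0]
step 3 (fire T3): [2 2 4 0]
step 4 (fire T2): [2 2 4 0]

2 2 4 0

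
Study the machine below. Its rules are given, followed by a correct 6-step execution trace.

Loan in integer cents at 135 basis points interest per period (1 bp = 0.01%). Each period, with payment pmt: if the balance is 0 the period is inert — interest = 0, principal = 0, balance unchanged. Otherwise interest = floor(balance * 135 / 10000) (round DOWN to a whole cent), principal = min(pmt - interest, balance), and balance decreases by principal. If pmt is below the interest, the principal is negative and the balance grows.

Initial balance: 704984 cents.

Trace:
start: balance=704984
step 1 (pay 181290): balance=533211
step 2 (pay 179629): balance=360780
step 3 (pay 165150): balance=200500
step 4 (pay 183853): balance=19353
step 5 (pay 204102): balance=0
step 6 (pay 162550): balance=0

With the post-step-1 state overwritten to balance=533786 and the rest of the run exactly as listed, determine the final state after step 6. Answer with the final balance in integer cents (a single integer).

0

state after step 1 := balance=533786
step 2 (pay 179629): balance=361363
step 3 (pay 165150): balance=201091
step 4 (pay 183853): balance=19952
step 5 (pay 204102): balance=0
step 6 (pay 162550): balance=0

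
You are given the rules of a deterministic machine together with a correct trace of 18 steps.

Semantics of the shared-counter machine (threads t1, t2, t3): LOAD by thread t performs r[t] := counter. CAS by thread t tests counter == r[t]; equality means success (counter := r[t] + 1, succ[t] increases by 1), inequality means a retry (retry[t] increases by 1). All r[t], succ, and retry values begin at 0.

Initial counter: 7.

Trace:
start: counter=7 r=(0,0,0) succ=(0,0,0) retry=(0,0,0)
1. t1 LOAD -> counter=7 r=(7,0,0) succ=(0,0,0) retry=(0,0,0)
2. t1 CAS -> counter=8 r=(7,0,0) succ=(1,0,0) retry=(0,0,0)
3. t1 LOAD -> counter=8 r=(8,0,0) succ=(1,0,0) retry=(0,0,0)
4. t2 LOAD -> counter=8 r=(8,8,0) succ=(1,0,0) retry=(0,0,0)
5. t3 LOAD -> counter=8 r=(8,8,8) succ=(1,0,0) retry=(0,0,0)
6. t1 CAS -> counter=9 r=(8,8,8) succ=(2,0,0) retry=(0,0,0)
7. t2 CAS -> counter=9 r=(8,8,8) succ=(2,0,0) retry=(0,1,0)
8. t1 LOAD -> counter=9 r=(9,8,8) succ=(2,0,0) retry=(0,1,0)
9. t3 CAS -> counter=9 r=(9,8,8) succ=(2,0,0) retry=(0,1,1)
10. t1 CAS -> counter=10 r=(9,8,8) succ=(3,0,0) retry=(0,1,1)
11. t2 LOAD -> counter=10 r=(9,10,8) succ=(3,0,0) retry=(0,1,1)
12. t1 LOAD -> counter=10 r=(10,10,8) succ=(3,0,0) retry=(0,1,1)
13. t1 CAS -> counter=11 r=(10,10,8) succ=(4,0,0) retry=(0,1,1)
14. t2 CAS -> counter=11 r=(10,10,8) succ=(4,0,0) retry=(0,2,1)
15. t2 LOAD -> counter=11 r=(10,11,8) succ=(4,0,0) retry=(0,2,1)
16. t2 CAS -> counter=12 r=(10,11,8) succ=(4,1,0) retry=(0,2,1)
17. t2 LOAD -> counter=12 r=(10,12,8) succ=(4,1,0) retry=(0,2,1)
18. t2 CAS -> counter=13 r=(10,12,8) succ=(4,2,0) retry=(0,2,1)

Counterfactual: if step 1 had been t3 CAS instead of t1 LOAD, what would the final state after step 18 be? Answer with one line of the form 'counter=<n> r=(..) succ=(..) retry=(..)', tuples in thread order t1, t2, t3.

(re-executing from step 1 with the substitution; state before step 1: counter=7 r=(0,0,0) succ=(0,0,0) retry=(0,0,0))
1. t3 CAS -> counter=7 r=(0,0,0) succ=(0,0,0) retry=(0,0,1)
2. t1 CAS -> counter=7 r=(0,0,0) succ=(0,0,0) retry=(1,0,1)
3. t1 LOAD -> counter=7 r=(7,0,0) succ=(0,0,0) retry=(1,0,1)
4. t2 LOAD -> counter=7 r=(7,7,0) succ=(0,0,0) retry=(1,0,1)
5. t3 LOAD -> counter=7 r=(7,7,7) succ=(0,0,0) retry=(1,0,1)
6. t1 CAS -> counter=8 r=(7,7,7) succ=(1,0,0) retry=(1,0,1)
7. t2 CAS -> counter=8 r=(7,7,7) succ=(1,0,0) retry=(1,1,1)
8. t1 LOAD -> counter=8 r=(8,7,7) succ=(1,0,0) retry=(1,1,1)
9. t3 CAS -> counter=8 r=(8,7,7) succ=(1,0,0) retry=(1,1,2)
10. t1 CAS -> counter=9 r=(8,7,7) succ=(2,0,0) retry=(1,1,2)
11. t2 LOAD -> counter=9 r=(8,9,7) succ=(2,0,0) retry=(1,1,2)
12. t1 LOAD -> counter=9 r=(9,9,7) succ=(2,0,0) retry=(1,1,2)
13. t1 CAS -> counter=10 r=(9,9,7) succ=(3,0,0) retry=(1,1,2)
14. t2 CAS -> counter=10 r=(9,9,7) succ=(3,0,0) retry=(1,2,2)
15. t2 LOAD -> counter=10 r=(9,10,7) succ=(3,0,0) retry=(1,2,2)
16. t2 CAS -> counter=11 r=(9,10,7) succ=(3,1,0) retry=(1,2,2)
17. t2 LOAD -> counter=11 r=(9,11,7) succ=(3,1,0) retry=(1,2,2)
18. t2 CAS -> counter=12 r=(9,11,7) succ=(3,2,0) retry=(1,2,2)

counter=12 r=(9,11,7) succ=(3,2,0) retry=(1,2,2)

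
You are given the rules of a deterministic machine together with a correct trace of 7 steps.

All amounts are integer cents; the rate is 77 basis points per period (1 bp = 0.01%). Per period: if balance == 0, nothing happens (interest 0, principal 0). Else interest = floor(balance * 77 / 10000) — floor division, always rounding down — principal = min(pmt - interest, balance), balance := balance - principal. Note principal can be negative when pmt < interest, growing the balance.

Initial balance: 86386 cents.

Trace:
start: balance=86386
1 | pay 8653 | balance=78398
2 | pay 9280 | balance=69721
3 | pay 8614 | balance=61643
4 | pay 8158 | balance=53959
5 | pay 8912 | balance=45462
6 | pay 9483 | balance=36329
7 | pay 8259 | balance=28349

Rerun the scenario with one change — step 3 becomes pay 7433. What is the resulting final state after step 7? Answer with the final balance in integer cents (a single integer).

29567

(re-executing from step 3 with the substitution; state before step 3: balance=69721)
3 | pay 7433 | balance=62824
4 | pay 8158 | balance=55149
5 | pay 8912 | balance=46661
6 | pay 9483 | balance=37537
7 | pay 8259 | balance=29567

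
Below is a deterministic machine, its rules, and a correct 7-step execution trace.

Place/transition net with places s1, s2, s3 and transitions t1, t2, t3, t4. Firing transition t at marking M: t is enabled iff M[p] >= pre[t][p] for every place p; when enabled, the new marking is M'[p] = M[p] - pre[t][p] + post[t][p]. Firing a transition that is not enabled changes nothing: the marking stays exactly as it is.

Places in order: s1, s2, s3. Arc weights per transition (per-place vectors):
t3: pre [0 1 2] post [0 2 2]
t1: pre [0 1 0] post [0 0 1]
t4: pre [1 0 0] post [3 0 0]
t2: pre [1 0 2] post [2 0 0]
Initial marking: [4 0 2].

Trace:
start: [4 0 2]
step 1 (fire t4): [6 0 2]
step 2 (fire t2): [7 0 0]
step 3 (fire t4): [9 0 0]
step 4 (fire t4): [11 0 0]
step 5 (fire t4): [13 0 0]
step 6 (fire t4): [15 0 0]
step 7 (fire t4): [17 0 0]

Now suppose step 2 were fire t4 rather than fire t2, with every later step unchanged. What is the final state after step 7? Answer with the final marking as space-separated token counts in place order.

18 0 2

(re-executing from step 2 with the substitution; state before step 2: [6 0 2])
step 2 (fire t4): [8 0 2]
step 3 (fire t4): [10 0 2]
step 4 (fire t4): [12 0 2]
step 5 (fire t4): [14 0 2]
step 6 (fire t4): [16 0 2]
step 7 (fire t4): [18 0 2]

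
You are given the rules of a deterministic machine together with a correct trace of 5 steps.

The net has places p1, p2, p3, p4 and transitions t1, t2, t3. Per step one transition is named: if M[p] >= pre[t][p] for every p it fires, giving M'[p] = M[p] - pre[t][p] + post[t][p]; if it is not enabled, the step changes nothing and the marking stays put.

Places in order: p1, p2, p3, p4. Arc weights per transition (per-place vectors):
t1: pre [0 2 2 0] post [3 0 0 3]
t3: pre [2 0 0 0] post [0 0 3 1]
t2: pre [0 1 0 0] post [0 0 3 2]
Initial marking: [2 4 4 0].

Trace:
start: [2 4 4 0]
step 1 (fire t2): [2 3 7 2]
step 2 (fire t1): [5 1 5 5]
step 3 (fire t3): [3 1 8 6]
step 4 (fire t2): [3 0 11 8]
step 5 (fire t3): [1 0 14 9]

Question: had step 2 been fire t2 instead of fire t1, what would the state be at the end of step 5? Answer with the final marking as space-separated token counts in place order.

(re-executing from step 2 with the substitution; state before step 2: [2 3 7 2])
step 2 (fire t2): [2 2 10 4]
step 3 (fire t3): [0 2 13 5]
step 4 (fire t2): [0 1 16 7]
step 5 (fire t3): [0 1 16 7]

0 1 16 7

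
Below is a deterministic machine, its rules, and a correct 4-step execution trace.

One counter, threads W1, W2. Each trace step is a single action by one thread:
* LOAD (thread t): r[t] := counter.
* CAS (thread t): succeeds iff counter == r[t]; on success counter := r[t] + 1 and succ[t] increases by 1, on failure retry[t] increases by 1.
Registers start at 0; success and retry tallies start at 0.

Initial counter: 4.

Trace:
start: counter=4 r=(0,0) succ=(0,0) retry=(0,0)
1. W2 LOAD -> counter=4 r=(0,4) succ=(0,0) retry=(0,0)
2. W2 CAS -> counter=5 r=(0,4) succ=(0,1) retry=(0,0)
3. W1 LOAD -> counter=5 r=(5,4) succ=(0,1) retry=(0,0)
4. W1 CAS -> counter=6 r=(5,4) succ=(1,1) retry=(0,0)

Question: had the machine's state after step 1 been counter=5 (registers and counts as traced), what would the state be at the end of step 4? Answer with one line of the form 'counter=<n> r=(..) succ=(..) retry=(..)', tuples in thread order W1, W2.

state after step 1 := counter=5 r=(0,4) succ=(0,0) retry=(0,0)
2. W2 CAS -> counter=5 r=(0,4) succ=(0,0) retry=(0,1)
3. W1 LOAD -> counter=5 r=(5,4) succ=(0,0) retry=(0,1)
4. W1 CAS -> counter=6 r=(5,4) succ=(1,0) retry=(0,1)

counter=6 r=(5,4) succ=(1,0) retry=(0,1)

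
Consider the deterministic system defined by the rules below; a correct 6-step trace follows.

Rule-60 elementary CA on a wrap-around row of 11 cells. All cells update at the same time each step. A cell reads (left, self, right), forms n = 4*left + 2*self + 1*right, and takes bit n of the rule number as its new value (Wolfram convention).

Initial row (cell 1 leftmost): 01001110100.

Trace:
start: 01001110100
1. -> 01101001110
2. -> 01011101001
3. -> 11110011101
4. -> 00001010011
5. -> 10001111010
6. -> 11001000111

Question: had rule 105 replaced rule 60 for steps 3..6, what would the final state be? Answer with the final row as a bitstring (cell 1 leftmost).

(re-executing steps 3..6 under rule 105; state before step 3: 01011101001)
3. -> 10110110000
4. -> 01111110110
5. -> 01000011110
6. -> 00011010010

00011010010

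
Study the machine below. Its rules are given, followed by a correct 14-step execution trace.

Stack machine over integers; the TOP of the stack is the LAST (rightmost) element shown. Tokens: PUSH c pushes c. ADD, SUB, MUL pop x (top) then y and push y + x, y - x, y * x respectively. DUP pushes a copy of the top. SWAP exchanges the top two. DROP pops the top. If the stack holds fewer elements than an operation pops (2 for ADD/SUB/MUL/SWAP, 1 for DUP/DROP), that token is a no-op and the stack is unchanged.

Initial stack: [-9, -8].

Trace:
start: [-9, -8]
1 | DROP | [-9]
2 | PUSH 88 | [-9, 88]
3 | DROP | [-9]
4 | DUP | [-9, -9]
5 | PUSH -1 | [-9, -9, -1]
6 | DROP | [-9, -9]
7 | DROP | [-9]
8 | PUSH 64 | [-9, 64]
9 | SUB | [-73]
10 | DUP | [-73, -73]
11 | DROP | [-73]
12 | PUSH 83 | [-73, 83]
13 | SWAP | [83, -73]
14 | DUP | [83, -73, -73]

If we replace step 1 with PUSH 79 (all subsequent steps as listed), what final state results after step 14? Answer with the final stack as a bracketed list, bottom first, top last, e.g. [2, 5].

[-9, -8, 83, 15, 15]

(re-executing from step 1 with the substitution; state before step 1: [-9, -8])
1 | PUSH 79 | [-9, -8, 79]
2 | PUSH 88 | [-9, -8, 79, 88]
3 | DROP | [-9, -8, 79]
4 | DUP | [-9, -8, 79, 79]
5 | PUSH -1 | [-9, -8, 79, 79, -1]
6 | DROP | [-9, -8, 79, 79]
7 | DROP | [-9, -8, 79]
8 | PUSH 64 | [-9, -8, 79, 64]
9 | SUB | [-9, -8, 15]
10 | DUP | [-9, -8, 15, 15]
11 | DROP | [-9, -8, 15]
12 | PUSH 83 | [-9, -8, 15, 83]
13 | SWAP | [-9, -8, 83, 15]
14 | DUP | [-9, -8, 83, 15, 15]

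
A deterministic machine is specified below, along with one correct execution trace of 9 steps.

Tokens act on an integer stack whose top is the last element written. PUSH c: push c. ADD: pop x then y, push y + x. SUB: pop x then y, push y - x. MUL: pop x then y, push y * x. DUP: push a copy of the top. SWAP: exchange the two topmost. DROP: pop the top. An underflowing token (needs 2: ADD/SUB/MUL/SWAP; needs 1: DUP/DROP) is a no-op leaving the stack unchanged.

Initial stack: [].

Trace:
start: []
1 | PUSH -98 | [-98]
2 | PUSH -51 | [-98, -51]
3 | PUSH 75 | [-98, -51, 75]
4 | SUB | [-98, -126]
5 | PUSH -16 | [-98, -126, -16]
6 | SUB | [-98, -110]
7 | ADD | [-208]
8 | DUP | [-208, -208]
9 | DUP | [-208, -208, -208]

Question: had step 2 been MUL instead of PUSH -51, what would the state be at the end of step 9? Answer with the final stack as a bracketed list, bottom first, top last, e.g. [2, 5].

[-157, -157, -157]

(re-executing from step 2 with the substitution; state before step 2: [-98])
2 | MUL | [-98]
3 | PUSH 75 | [-98, 75]
4 | SUB | [-173]
5 | PUSH -16 | [-173, -16]
6 | SUB | [-157]
7 | ADD | [-157]
8 | DUP | [-157, -157]
9 | DUP | [-157, -157, -157]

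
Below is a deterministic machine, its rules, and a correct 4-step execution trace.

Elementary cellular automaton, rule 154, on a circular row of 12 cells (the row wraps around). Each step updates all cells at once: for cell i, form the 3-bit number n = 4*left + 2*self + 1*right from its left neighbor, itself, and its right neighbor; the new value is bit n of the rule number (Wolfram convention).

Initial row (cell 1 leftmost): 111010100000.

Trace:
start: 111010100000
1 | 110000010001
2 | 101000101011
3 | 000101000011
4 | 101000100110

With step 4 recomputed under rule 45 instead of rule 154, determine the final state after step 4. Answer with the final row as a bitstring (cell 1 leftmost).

(re-executing step 4 under rule 45; state before step 4: 000101000011)
4 | 010111011010

010111011010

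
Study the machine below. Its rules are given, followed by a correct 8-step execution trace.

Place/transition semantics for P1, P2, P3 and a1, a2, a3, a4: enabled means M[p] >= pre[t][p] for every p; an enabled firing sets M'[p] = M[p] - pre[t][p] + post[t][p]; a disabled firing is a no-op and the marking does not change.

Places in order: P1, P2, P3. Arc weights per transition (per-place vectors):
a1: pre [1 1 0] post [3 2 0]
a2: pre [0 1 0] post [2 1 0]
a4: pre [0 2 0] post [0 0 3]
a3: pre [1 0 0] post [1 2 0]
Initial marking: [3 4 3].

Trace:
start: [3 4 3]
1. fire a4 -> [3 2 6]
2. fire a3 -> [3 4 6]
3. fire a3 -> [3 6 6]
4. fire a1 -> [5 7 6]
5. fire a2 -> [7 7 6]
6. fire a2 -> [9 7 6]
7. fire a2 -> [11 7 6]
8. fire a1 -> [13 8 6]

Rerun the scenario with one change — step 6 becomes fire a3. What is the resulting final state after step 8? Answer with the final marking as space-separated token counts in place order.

11 10 6

(re-executing from step 6 with the substitution; state before step 6: [7 7 6])
6. fire a3 -> [7 9 6]
7. fire a2 -> [9 9 6]
8. fire a1 -> [11 10 6]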